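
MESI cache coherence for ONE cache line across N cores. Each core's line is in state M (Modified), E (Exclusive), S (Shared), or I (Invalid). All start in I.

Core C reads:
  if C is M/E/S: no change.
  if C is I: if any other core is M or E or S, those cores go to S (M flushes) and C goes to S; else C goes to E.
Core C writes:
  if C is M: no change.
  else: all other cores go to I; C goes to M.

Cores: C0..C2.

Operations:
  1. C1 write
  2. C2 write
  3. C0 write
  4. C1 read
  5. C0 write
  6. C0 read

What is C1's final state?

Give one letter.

Answer: I

Derivation:
Op 1: C1 write [C1 write: invalidate none -> C1=M] -> [I,M,I]
Op 2: C2 write [C2 write: invalidate ['C1=M'] -> C2=M] -> [I,I,M]
Op 3: C0 write [C0 write: invalidate ['C2=M'] -> C0=M] -> [M,I,I]
Op 4: C1 read [C1 read from I: others=['C0=M'] -> C1=S, others downsized to S] -> [S,S,I]
Op 5: C0 write [C0 write: invalidate ['C1=S'] -> C0=M] -> [M,I,I]
Op 6: C0 read [C0 read: already in M, no change] -> [M,I,I]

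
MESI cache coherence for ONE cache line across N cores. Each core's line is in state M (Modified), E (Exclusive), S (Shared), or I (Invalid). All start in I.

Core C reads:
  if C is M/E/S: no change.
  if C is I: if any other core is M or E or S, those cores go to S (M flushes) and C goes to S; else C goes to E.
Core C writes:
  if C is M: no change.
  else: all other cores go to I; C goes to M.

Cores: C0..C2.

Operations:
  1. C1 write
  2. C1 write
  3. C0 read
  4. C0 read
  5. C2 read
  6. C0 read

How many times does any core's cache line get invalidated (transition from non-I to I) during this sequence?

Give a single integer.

Op 1: C1 write [C1 write: invalidate none -> C1=M] -> [I,M,I] (invalidations this op: 0; running total: 0)
Op 2: C1 write [C1 write: already M (modified), no change] -> [I,M,I] (invalidations this op: 0; running total: 0)
Op 3: C0 read [C0 read from I: others=['C1=M'] -> C0=S, others downsized to S] -> [S,S,I] (invalidations this op: 0; running total: 0)
Op 4: C0 read [C0 read: already in S, no change] -> [S,S,I] (invalidations this op: 0; running total: 0)
Op 5: C2 read [C2 read from I: others=['C0=S', 'C1=S'] -> C2=S, others downsized to S] -> [S,S,S] (invalidations this op: 0; running total: 0)
Op 6: C0 read [C0 read: already in S, no change] -> [S,S,S] (invalidations this op: 0; running total: 0)

Answer: 0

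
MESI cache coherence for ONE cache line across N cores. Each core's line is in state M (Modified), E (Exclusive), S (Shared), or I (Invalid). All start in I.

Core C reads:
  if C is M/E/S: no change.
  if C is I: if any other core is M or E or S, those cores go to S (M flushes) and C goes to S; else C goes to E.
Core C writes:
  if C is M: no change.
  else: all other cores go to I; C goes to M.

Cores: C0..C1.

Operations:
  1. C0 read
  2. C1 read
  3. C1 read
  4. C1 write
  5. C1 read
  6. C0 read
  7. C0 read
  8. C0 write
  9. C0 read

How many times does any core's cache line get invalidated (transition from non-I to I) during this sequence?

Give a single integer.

Op 1: C0 read [C0 read from I: no other sharers -> C0=E (exclusive)] -> [E,I] (invalidations this op: 0; running total: 0)
Op 2: C1 read [C1 read from I: others=['C0=E'] -> C1=S, others downsized to S] -> [S,S] (invalidations this op: 0; running total: 0)
Op 3: C1 read [C1 read: already in S, no change] -> [S,S] (invalidations this op: 0; running total: 0)
Op 4: C1 write [C1 write: invalidate ['C0=S'] -> C1=M] -> [I,M] (invalidations this op: 1; running total: 1)
Op 5: C1 read [C1 read: already in M, no change] -> [I,M] (invalidations this op: 0; running total: 1)
Op 6: C0 read [C0 read from I: others=['C1=M'] -> C0=S, others downsized to S] -> [S,S] (invalidations this op: 0; running total: 1)
Op 7: C0 read [C0 read: already in S, no change] -> [S,S] (invalidations this op: 0; running total: 1)
Op 8: C0 write [C0 write: invalidate ['C1=S'] -> C0=M] -> [M,I] (invalidations this op: 1; running total: 2)
Op 9: C0 read [C0 read: already in M, no change] -> [M,I] (invalidations this op: 0; running total: 2)

Answer: 2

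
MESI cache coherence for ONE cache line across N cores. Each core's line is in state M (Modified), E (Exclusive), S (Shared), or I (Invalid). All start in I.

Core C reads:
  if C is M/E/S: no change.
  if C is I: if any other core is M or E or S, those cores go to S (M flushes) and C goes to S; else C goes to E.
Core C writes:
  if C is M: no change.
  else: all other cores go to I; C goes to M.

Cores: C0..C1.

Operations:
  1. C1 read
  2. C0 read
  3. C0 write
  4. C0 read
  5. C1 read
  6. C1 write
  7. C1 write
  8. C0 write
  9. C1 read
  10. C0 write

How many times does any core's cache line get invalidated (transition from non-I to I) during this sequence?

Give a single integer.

Op 1: C1 read [C1 read from I: no other sharers -> C1=E (exclusive)] -> [I,E] (invalidations this op: 0; running total: 0)
Op 2: C0 read [C0 read from I: others=['C1=E'] -> C0=S, others downsized to S] -> [S,S] (invalidations this op: 0; running total: 0)
Op 3: C0 write [C0 write: invalidate ['C1=S'] -> C0=M] -> [M,I] (invalidations this op: 1; running total: 1)
Op 4: C0 read [C0 read: already in M, no change] -> [M,I] (invalidations this op: 0; running total: 1)
Op 5: C1 read [C1 read from I: others=['C0=M'] -> C1=S, others downsized to S] -> [S,S] (invalidations this op: 0; running total: 1)
Op 6: C1 write [C1 write: invalidate ['C0=S'] -> C1=M] -> [I,M] (invalidations this op: 1; running total: 2)
Op 7: C1 write [C1 write: already M (modified), no change] -> [I,M] (invalidations this op: 0; running total: 2)
Op 8: C0 write [C0 write: invalidate ['C1=M'] -> C0=M] -> [M,I] (invalidations this op: 1; running total: 3)
Op 9: C1 read [C1 read from I: others=['C0=M'] -> C1=S, others downsized to S] -> [S,S] (invalidations this op: 0; running total: 3)
Op 10: C0 write [C0 write: invalidate ['C1=S'] -> C0=M] -> [M,I] (invalidations this op: 1; running total: 4)

Answer: 4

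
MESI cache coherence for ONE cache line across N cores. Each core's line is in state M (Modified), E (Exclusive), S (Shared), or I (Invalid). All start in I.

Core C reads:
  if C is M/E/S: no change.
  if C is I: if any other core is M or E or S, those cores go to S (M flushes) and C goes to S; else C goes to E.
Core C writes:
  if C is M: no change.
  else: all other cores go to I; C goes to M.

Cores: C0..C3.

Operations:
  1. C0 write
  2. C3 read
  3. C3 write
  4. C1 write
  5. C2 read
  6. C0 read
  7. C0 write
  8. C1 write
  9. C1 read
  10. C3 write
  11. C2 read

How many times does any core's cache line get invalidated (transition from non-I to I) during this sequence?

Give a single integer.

Op 1: C0 write [C0 write: invalidate none -> C0=M] -> [M,I,I,I] (invalidations this op: 0; running total: 0)
Op 2: C3 read [C3 read from I: others=['C0=M'] -> C3=S, others downsized to S] -> [S,I,I,S] (invalidations this op: 0; running total: 0)
Op 3: C3 write [C3 write: invalidate ['C0=S'] -> C3=M] -> [I,I,I,M] (invalidations this op: 1; running total: 1)
Op 4: C1 write [C1 write: invalidate ['C3=M'] -> C1=M] -> [I,M,I,I] (invalidations this op: 1; running total: 2)
Op 5: C2 read [C2 read from I: others=['C1=M'] -> C2=S, others downsized to S] -> [I,S,S,I] (invalidations this op: 0; running total: 2)
Op 6: C0 read [C0 read from I: others=['C1=S', 'C2=S'] -> C0=S, others downsized to S] -> [S,S,S,I] (invalidations this op: 0; running total: 2)
Op 7: C0 write [C0 write: invalidate ['C1=S', 'C2=S'] -> C0=M] -> [M,I,I,I] (invalidations this op: 2; running total: 4)
Op 8: C1 write [C1 write: invalidate ['C0=M'] -> C1=M] -> [I,M,I,I] (invalidations this op: 1; running total: 5)
Op 9: C1 read [C1 read: already in M, no change] -> [I,M,I,I] (invalidations this op: 0; running total: 5)
Op 10: C3 write [C3 write: invalidate ['C1=M'] -> C3=M] -> [I,I,I,M] (invalidations this op: 1; running total: 6)
Op 11: C2 read [C2 read from I: others=['C3=M'] -> C2=S, others downsized to S] -> [I,I,S,S] (invalidations this op: 0; running total: 6)

Answer: 6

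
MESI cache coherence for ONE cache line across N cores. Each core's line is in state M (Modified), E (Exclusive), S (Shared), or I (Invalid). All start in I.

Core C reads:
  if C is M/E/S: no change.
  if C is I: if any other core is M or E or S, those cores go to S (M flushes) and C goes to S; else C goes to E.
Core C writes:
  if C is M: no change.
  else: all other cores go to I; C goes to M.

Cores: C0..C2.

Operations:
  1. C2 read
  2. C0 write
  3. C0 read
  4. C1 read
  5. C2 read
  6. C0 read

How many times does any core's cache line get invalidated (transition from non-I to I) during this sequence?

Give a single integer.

Answer: 1

Derivation:
Op 1: C2 read [C2 read from I: no other sharers -> C2=E (exclusive)] -> [I,I,E] (invalidations this op: 0; running total: 0)
Op 2: C0 write [C0 write: invalidate ['C2=E'] -> C0=M] -> [M,I,I] (invalidations this op: 1; running total: 1)
Op 3: C0 read [C0 read: already in M, no change] -> [M,I,I] (invalidations this op: 0; running total: 1)
Op 4: C1 read [C1 read from I: others=['C0=M'] -> C1=S, others downsized to S] -> [S,S,I] (invalidations this op: 0; running total: 1)
Op 5: C2 read [C2 read from I: others=['C0=S', 'C1=S'] -> C2=S, others downsized to S] -> [S,S,S] (invalidations this op: 0; running total: 1)
Op 6: C0 read [C0 read: already in S, no change] -> [S,S,S] (invalidations this op: 0; running total: 1)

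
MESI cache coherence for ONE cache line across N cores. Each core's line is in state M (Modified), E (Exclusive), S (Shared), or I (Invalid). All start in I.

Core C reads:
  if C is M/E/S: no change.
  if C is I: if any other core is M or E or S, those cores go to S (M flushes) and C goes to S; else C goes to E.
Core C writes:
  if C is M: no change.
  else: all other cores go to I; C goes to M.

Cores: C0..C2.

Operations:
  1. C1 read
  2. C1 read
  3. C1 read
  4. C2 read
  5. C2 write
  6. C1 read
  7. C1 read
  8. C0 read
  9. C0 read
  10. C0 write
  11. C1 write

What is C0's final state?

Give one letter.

Answer: I

Derivation:
Op 1: C1 read [C1 read from I: no other sharers -> C1=E (exclusive)] -> [I,E,I]
Op 2: C1 read [C1 read: already in E, no change] -> [I,E,I]
Op 3: C1 read [C1 read: already in E, no change] -> [I,E,I]
Op 4: C2 read [C2 read from I: others=['C1=E'] -> C2=S, others downsized to S] -> [I,S,S]
Op 5: C2 write [C2 write: invalidate ['C1=S'] -> C2=M] -> [I,I,M]
Op 6: C1 read [C1 read from I: others=['C2=M'] -> C1=S, others downsized to S] -> [I,S,S]
Op 7: C1 read [C1 read: already in S, no change] -> [I,S,S]
Op 8: C0 read [C0 read from I: others=['C1=S', 'C2=S'] -> C0=S, others downsized to S] -> [S,S,S]
Op 9: C0 read [C0 read: already in S, no change] -> [S,S,S]
Op 10: C0 write [C0 write: invalidate ['C1=S', 'C2=S'] -> C0=M] -> [M,I,I]
Op 11: C1 write [C1 write: invalidate ['C0=M'] -> C1=M] -> [I,M,I]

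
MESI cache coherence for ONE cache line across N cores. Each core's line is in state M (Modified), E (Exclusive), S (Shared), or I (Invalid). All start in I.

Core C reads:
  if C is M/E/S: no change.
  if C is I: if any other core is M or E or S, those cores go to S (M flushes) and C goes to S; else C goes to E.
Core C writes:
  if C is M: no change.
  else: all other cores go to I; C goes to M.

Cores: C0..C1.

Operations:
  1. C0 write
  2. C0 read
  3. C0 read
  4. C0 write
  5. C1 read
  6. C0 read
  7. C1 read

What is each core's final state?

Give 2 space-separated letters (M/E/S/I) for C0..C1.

Op 1: C0 write [C0 write: invalidate none -> C0=M] -> [M,I]
Op 2: C0 read [C0 read: already in M, no change] -> [M,I]
Op 3: C0 read [C0 read: already in M, no change] -> [M,I]
Op 4: C0 write [C0 write: already M (modified), no change] -> [M,I]
Op 5: C1 read [C1 read from I: others=['C0=M'] -> C1=S, others downsized to S] -> [S,S]
Op 6: C0 read [C0 read: already in S, no change] -> [S,S]
Op 7: C1 read [C1 read: already in S, no change] -> [S,S]

Answer: S S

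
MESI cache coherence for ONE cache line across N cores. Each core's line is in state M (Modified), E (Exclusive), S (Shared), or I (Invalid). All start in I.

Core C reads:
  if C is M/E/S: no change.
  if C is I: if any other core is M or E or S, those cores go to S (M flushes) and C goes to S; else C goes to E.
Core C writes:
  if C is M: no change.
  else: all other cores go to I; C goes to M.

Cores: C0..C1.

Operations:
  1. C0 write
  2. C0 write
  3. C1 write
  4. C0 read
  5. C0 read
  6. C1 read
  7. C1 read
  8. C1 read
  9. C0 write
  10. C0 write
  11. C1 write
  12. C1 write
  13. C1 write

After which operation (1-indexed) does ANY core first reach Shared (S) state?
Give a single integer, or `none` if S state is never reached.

Answer: 4

Derivation:
Op 1: C0 write [C0 write: invalidate none -> C0=M] -> [M,I]
Op 2: C0 write [C0 write: already M (modified), no change] -> [M,I]
Op 3: C1 write [C1 write: invalidate ['C0=M'] -> C1=M] -> [I,M]
Op 4: C0 read [C0 read from I: others=['C1=M'] -> C0=S, others downsized to S] -> [S,S]
  -> First S state at op 4; remaining ops need not be traced.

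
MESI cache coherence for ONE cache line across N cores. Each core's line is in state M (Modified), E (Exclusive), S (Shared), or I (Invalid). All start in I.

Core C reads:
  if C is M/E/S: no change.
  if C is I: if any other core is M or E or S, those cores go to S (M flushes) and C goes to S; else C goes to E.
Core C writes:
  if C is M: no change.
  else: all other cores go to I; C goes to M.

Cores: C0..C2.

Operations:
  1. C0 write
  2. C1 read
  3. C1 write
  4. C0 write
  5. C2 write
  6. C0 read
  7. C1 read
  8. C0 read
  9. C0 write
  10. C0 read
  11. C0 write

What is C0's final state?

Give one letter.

Answer: M

Derivation:
Op 1: C0 write [C0 write: invalidate none -> C0=M] -> [M,I,I]
Op 2: C1 read [C1 read from I: others=['C0=M'] -> C1=S, others downsized to S] -> [S,S,I]
Op 3: C1 write [C1 write: invalidate ['C0=S'] -> C1=M] -> [I,M,I]
Op 4: C0 write [C0 write: invalidate ['C1=M'] -> C0=M] -> [M,I,I]
Op 5: C2 write [C2 write: invalidate ['C0=M'] -> C2=M] -> [I,I,M]
Op 6: C0 read [C0 read from I: others=['C2=M'] -> C0=S, others downsized to S] -> [S,I,S]
Op 7: C1 read [C1 read from I: others=['C0=S', 'C2=S'] -> C1=S, others downsized to S] -> [S,S,S]
Op 8: C0 read [C0 read: already in S, no change] -> [S,S,S]
Op 9: C0 write [C0 write: invalidate ['C1=S', 'C2=S'] -> C0=M] -> [M,I,I]
Op 10: C0 read [C0 read: already in M, no change] -> [M,I,I]
Op 11: C0 write [C0 write: already M (modified), no change] -> [M,I,I]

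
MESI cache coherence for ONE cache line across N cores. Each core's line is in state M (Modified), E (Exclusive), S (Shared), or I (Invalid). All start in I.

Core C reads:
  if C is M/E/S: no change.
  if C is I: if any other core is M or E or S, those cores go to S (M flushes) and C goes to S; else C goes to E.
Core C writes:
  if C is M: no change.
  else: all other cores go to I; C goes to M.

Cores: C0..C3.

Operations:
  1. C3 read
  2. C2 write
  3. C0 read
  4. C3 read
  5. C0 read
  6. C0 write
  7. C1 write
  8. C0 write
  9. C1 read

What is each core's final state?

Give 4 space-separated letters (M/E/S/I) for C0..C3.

Answer: S S I I

Derivation:
Op 1: C3 read [C3 read from I: no other sharers -> C3=E (exclusive)] -> [I,I,I,E]
Op 2: C2 write [C2 write: invalidate ['C3=E'] -> C2=M] -> [I,I,M,I]
Op 3: C0 read [C0 read from I: others=['C2=M'] -> C0=S, others downsized to S] -> [S,I,S,I]
Op 4: C3 read [C3 read from I: others=['C0=S', 'C2=S'] -> C3=S, others downsized to S] -> [S,I,S,S]
Op 5: C0 read [C0 read: already in S, no change] -> [S,I,S,S]
Op 6: C0 write [C0 write: invalidate ['C2=S', 'C3=S'] -> C0=M] -> [M,I,I,I]
Op 7: C1 write [C1 write: invalidate ['C0=M'] -> C1=M] -> [I,M,I,I]
Op 8: C0 write [C0 write: invalidate ['C1=M'] -> C0=M] -> [M,I,I,I]
Op 9: C1 read [C1 read from I: others=['C0=M'] -> C1=S, others downsized to S] -> [S,S,I,I]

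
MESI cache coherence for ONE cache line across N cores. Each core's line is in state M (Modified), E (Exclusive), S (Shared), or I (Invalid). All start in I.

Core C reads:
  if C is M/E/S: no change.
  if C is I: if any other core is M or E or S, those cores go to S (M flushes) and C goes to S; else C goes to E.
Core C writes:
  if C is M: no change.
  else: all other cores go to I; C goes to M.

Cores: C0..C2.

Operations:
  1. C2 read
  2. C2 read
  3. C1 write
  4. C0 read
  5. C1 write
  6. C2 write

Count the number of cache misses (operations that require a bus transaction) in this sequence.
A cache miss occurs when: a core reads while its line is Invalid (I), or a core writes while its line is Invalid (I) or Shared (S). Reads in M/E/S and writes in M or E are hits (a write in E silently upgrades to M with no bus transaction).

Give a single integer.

Answer: 5

Derivation:
Op 1: C2 read [C2 read from I: no other sharers -> C2=E (exclusive)] -> [I,I,E] [MISS #1: read from I]
Op 2: C2 read [C2 read: already in E, no change] -> [I,I,E] [hit: read from E]
Op 3: C1 write [C1 write: invalidate ['C2=E'] -> C1=M] -> [I,M,I] [MISS #2: write from I]
Op 4: C0 read [C0 read from I: others=['C1=M'] -> C0=S, others downsized to S] -> [S,S,I] [MISS #3: read from I]
Op 5: C1 write [C1 write: invalidate ['C0=S'] -> C1=M] -> [I,M,I] [MISS #4: write from S]
Op 6: C2 write [C2 write: invalidate ['C1=M'] -> C2=M] -> [I,I,M] [MISS #5: write from I]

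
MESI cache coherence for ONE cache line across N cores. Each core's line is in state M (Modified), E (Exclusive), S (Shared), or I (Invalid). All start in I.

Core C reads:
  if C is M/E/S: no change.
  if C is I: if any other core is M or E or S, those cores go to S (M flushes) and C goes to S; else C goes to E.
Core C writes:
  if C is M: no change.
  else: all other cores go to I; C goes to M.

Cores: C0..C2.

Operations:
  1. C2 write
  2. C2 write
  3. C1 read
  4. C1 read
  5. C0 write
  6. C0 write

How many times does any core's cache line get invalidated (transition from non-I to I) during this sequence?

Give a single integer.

Answer: 2

Derivation:
Op 1: C2 write [C2 write: invalidate none -> C2=M] -> [I,I,M] (invalidations this op: 0; running total: 0)
Op 2: C2 write [C2 write: already M (modified), no change] -> [I,I,M] (invalidations this op: 0; running total: 0)
Op 3: C1 read [C1 read from I: others=['C2=M'] -> C1=S, others downsized to S] -> [I,S,S] (invalidations this op: 0; running total: 0)
Op 4: C1 read [C1 read: already in S, no change] -> [I,S,S] (invalidations this op: 0; running total: 0)
Op 5: C0 write [C0 write: invalidate ['C1=S', 'C2=S'] -> C0=M] -> [M,I,I] (invalidations this op: 2; running total: 2)
Op 6: C0 write [C0 write: already M (modified), no change] -> [M,I,I] (invalidations this op: 0; running total: 2)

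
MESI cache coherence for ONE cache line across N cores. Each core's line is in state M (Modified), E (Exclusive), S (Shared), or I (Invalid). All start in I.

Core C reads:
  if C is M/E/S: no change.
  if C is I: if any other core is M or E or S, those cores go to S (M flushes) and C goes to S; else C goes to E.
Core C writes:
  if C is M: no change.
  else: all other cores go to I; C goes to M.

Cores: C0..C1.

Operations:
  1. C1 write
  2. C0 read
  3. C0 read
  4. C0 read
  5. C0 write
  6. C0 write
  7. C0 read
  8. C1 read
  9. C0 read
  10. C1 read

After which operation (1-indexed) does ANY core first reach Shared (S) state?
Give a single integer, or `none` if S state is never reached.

Answer: 2

Derivation:
Op 1: C1 write [C1 write: invalidate none -> C1=M] -> [I,M]
Op 2: C0 read [C0 read from I: others=['C1=M'] -> C0=S, others downsized to S] -> [S,S]
  -> First S state at op 2; remaining ops need not be traced.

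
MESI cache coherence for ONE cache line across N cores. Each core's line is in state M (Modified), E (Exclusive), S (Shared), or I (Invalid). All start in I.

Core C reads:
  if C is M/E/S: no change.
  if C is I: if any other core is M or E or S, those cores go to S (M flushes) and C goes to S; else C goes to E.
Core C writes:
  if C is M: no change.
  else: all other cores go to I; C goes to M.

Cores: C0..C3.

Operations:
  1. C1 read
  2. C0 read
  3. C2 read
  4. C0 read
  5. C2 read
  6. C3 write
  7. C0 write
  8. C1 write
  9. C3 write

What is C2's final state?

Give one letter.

Op 1: C1 read [C1 read from I: no other sharers -> C1=E (exclusive)] -> [I,E,I,I]
Op 2: C0 read [C0 read from I: others=['C1=E'] -> C0=S, others downsized to S] -> [S,S,I,I]
Op 3: C2 read [C2 read from I: others=['C0=S', 'C1=S'] -> C2=S, others downsized to S] -> [S,S,S,I]
Op 4: C0 read [C0 read: already in S, no change] -> [S,S,S,I]
Op 5: C2 read [C2 read: already in S, no change] -> [S,S,S,I]
Op 6: C3 write [C3 write: invalidate ['C0=S', 'C1=S', 'C2=S'] -> C3=M] -> [I,I,I,M]
Op 7: C0 write [C0 write: invalidate ['C3=M'] -> C0=M] -> [M,I,I,I]
Op 8: C1 write [C1 write: invalidate ['C0=M'] -> C1=M] -> [I,M,I,I]
Op 9: C3 write [C3 write: invalidate ['C1=M'] -> C3=M] -> [I,I,I,M]

Answer: I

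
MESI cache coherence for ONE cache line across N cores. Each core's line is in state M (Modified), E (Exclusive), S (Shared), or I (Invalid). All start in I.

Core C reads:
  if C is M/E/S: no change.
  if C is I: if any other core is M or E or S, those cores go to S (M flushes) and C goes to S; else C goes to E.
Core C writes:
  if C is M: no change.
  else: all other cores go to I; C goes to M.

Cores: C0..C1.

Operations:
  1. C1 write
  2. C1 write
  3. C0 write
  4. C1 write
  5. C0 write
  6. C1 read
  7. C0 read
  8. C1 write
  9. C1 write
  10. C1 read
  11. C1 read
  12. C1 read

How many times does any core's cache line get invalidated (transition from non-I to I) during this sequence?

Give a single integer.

Op 1: C1 write [C1 write: invalidate none -> C1=M] -> [I,M] (invalidations this op: 0; running total: 0)
Op 2: C1 write [C1 write: already M (modified), no change] -> [I,M] (invalidations this op: 0; running total: 0)
Op 3: C0 write [C0 write: invalidate ['C1=M'] -> C0=M] -> [M,I] (invalidations this op: 1; running total: 1)
Op 4: C1 write [C1 write: invalidate ['C0=M'] -> C1=M] -> [I,M] (invalidations this op: 1; running total: 2)
Op 5: C0 write [C0 write: invalidate ['C1=M'] -> C0=M] -> [M,I] (invalidations this op: 1; running total: 3)
Op 6: C1 read [C1 read from I: others=['C0=M'] -> C1=S, others downsized to S] -> [S,S] (invalidations this op: 0; running total: 3)
Op 7: C0 read [C0 read: already in S, no change] -> [S,S] (invalidations this op: 0; running total: 3)
Op 8: C1 write [C1 write: invalidate ['C0=S'] -> C1=M] -> [I,M] (invalidations this op: 1; running total: 4)
Op 9: C1 write [C1 write: already M (modified), no change] -> [I,M] (invalidations this op: 0; running total: 4)
Op 10: C1 read [C1 read: already in M, no change] -> [I,M] (invalidations this op: 0; running total: 4)
Op 11: C1 read [C1 read: already in M, no change] -> [I,M] (invalidations this op: 0; running total: 4)
Op 12: C1 read [C1 read: already in M, no change] -> [I,M] (invalidations this op: 0; running total: 4)

Answer: 4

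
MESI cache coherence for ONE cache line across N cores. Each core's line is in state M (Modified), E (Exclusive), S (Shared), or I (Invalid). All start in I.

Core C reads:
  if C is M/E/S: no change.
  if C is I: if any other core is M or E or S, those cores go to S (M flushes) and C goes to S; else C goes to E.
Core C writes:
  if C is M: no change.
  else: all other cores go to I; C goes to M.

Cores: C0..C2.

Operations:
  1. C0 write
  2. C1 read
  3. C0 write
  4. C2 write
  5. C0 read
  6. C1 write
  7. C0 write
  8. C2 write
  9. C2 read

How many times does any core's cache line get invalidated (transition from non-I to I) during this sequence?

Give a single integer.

Answer: 6

Derivation:
Op 1: C0 write [C0 write: invalidate none -> C0=M] -> [M,I,I] (invalidations this op: 0; running total: 0)
Op 2: C1 read [C1 read from I: others=['C0=M'] -> C1=S, others downsized to S] -> [S,S,I] (invalidations this op: 0; running total: 0)
Op 3: C0 write [C0 write: invalidate ['C1=S'] -> C0=M] -> [M,I,I] (invalidations this op: 1; running total: 1)
Op 4: C2 write [C2 write: invalidate ['C0=M'] -> C2=M] -> [I,I,M] (invalidations this op: 1; running total: 2)
Op 5: C0 read [C0 read from I: others=['C2=M'] -> C0=S, others downsized to S] -> [S,I,S] (invalidations this op: 0; running total: 2)
Op 6: C1 write [C1 write: invalidate ['C0=S', 'C2=S'] -> C1=M] -> [I,M,I] (invalidations this op: 2; running total: 4)
Op 7: C0 write [C0 write: invalidate ['C1=M'] -> C0=M] -> [M,I,I] (invalidations this op: 1; running total: 5)
Op 8: C2 write [C2 write: invalidate ['C0=M'] -> C2=M] -> [I,I,M] (invalidations this op: 1; running total: 6)
Op 9: C2 read [C2 read: already in M, no change] -> [I,I,M] (invalidations this op: 0; running total: 6)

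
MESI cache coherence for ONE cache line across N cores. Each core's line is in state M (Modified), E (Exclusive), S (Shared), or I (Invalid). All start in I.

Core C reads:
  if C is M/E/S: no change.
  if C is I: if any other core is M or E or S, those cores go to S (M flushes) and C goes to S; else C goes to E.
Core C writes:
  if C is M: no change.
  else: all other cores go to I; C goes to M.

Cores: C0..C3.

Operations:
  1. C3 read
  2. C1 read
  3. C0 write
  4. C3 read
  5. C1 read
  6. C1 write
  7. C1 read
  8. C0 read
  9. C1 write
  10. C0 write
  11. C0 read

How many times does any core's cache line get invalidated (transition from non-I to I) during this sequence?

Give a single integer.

Answer: 6

Derivation:
Op 1: C3 read [C3 read from I: no other sharers -> C3=E (exclusive)] -> [I,I,I,E] (invalidations this op: 0; running total: 0)
Op 2: C1 read [C1 read from I: others=['C3=E'] -> C1=S, others downsized to S] -> [I,S,I,S] (invalidations this op: 0; running total: 0)
Op 3: C0 write [C0 write: invalidate ['C1=S', 'C3=S'] -> C0=M] -> [M,I,I,I] (invalidations this op: 2; running total: 2)
Op 4: C3 read [C3 read from I: others=['C0=M'] -> C3=S, others downsized to S] -> [S,I,I,S] (invalidations this op: 0; running total: 2)
Op 5: C1 read [C1 read from I: others=['C0=S', 'C3=S'] -> C1=S, others downsized to S] -> [S,S,I,S] (invalidations this op: 0; running total: 2)
Op 6: C1 write [C1 write: invalidate ['C0=S', 'C3=S'] -> C1=M] -> [I,M,I,I] (invalidations this op: 2; running total: 4)
Op 7: C1 read [C1 read: already in M, no change] -> [I,M,I,I] (invalidations this op: 0; running total: 4)
Op 8: C0 read [C0 read from I: others=['C1=M'] -> C0=S, others downsized to S] -> [S,S,I,I] (invalidations this op: 0; running total: 4)
Op 9: C1 write [C1 write: invalidate ['C0=S'] -> C1=M] -> [I,M,I,I] (invalidations this op: 1; running total: 5)
Op 10: C0 write [C0 write: invalidate ['C1=M'] -> C0=M] -> [M,I,I,I] (invalidations this op: 1; running total: 6)
Op 11: C0 read [C0 read: already in M, no change] -> [M,I,I,I] (invalidations this op: 0; running total: 6)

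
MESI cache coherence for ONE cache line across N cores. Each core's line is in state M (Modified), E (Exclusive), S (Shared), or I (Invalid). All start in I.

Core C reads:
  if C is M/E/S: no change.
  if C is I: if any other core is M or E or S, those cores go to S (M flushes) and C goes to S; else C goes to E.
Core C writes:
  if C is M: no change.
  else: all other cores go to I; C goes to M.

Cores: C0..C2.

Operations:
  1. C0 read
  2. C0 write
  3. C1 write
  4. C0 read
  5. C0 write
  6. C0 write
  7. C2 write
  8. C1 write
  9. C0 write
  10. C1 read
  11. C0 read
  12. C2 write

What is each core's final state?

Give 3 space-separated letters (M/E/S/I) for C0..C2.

Answer: I I M

Derivation:
Op 1: C0 read [C0 read from I: no other sharers -> C0=E (exclusive)] -> [E,I,I]
Op 2: C0 write [C0 write: invalidate none -> C0=M] -> [M,I,I]
Op 3: C1 write [C1 write: invalidate ['C0=M'] -> C1=M] -> [I,M,I]
Op 4: C0 read [C0 read from I: others=['C1=M'] -> C0=S, others downsized to S] -> [S,S,I]
Op 5: C0 write [C0 write: invalidate ['C1=S'] -> C0=M] -> [M,I,I]
Op 6: C0 write [C0 write: already M (modified), no change] -> [M,I,I]
Op 7: C2 write [C2 write: invalidate ['C0=M'] -> C2=M] -> [I,I,M]
Op 8: C1 write [C1 write: invalidate ['C2=M'] -> C1=M] -> [I,M,I]
Op 9: C0 write [C0 write: invalidate ['C1=M'] -> C0=M] -> [M,I,I]
Op 10: C1 read [C1 read from I: others=['C0=M'] -> C1=S, others downsized to S] -> [S,S,I]
Op 11: C0 read [C0 read: already in S, no change] -> [S,S,I]
Op 12: C2 write [C2 write: invalidate ['C0=S', 'C1=S'] -> C2=M] -> [I,I,M]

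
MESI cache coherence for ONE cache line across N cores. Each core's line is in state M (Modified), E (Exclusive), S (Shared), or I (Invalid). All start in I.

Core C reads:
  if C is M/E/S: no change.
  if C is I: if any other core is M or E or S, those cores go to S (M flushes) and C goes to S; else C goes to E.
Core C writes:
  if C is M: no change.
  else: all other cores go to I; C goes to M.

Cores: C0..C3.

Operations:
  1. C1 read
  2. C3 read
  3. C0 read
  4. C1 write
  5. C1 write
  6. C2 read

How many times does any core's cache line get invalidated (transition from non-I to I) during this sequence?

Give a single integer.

Op 1: C1 read [C1 read from I: no other sharers -> C1=E (exclusive)] -> [I,E,I,I] (invalidations this op: 0; running total: 0)
Op 2: C3 read [C3 read from I: others=['C1=E'] -> C3=S, others downsized to S] -> [I,S,I,S] (invalidations this op: 0; running total: 0)
Op 3: C0 read [C0 read from I: others=['C1=S', 'C3=S'] -> C0=S, others downsized to S] -> [S,S,I,S] (invalidations this op: 0; running total: 0)
Op 4: C1 write [C1 write: invalidate ['C0=S', 'C3=S'] -> C1=M] -> [I,M,I,I] (invalidations this op: 2; running total: 2)
Op 5: C1 write [C1 write: already M (modified), no change] -> [I,M,I,I] (invalidations this op: 0; running total: 2)
Op 6: C2 read [C2 read from I: others=['C1=M'] -> C2=S, others downsized to S] -> [I,S,S,I] (invalidations this op: 0; running total: 2)

Answer: 2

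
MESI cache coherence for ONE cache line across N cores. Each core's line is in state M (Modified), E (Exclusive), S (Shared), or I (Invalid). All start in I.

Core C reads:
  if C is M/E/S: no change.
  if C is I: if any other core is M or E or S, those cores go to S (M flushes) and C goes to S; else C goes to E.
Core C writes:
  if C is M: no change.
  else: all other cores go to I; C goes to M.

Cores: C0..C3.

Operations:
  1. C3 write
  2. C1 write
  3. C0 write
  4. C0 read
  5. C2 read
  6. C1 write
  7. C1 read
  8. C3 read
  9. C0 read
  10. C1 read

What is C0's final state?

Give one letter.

Answer: S

Derivation:
Op 1: C3 write [C3 write: invalidate none -> C3=M] -> [I,I,I,M]
Op 2: C1 write [C1 write: invalidate ['C3=M'] -> C1=M] -> [I,M,I,I]
Op 3: C0 write [C0 write: invalidate ['C1=M'] -> C0=M] -> [M,I,I,I]
Op 4: C0 read [C0 read: already in M, no change] -> [M,I,I,I]
Op 5: C2 read [C2 read from I: others=['C0=M'] -> C2=S, others downsized to S] -> [S,I,S,I]
Op 6: C1 write [C1 write: invalidate ['C0=S', 'C2=S'] -> C1=M] -> [I,M,I,I]
Op 7: C1 read [C1 read: already in M, no change] -> [I,M,I,I]
Op 8: C3 read [C3 read from I: others=['C1=M'] -> C3=S, others downsized to S] -> [I,S,I,S]
Op 9: C0 read [C0 read from I: others=['C1=S', 'C3=S'] -> C0=S, others downsized to S] -> [S,S,I,S]
Op 10: C1 read [C1 read: already in S, no change] -> [S,S,I,S]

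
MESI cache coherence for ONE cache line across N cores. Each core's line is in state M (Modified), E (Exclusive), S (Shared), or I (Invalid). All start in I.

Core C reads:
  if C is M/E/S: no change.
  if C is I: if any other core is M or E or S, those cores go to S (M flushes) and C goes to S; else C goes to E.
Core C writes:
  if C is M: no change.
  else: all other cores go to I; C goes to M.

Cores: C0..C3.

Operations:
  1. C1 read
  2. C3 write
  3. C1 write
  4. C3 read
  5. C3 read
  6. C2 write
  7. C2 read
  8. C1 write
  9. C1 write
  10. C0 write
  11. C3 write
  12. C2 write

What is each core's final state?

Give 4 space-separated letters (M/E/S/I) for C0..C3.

Op 1: C1 read [C1 read from I: no other sharers -> C1=E (exclusive)] -> [I,E,I,I]
Op 2: C3 write [C3 write: invalidate ['C1=E'] -> C3=M] -> [I,I,I,M]
Op 3: C1 write [C1 write: invalidate ['C3=M'] -> C1=M] -> [I,M,I,I]
Op 4: C3 read [C3 read from I: others=['C1=M'] -> C3=S, others downsized to S] -> [I,S,I,S]
Op 5: C3 read [C3 read: already in S, no change] -> [I,S,I,S]
Op 6: C2 write [C2 write: invalidate ['C1=S', 'C3=S'] -> C2=M] -> [I,I,M,I]
Op 7: C2 read [C2 read: already in M, no change] -> [I,I,M,I]
Op 8: C1 write [C1 write: invalidate ['C2=M'] -> C1=M] -> [I,M,I,I]
Op 9: C1 write [C1 write: already M (modified), no change] -> [I,M,I,I]
Op 10: C0 write [C0 write: invalidate ['C1=M'] -> C0=M] -> [M,I,I,I]
Op 11: C3 write [C3 write: invalidate ['C0=M'] -> C3=M] -> [I,I,I,M]
Op 12: C2 write [C2 write: invalidate ['C3=M'] -> C2=M] -> [I,I,M,I]

Answer: I I M I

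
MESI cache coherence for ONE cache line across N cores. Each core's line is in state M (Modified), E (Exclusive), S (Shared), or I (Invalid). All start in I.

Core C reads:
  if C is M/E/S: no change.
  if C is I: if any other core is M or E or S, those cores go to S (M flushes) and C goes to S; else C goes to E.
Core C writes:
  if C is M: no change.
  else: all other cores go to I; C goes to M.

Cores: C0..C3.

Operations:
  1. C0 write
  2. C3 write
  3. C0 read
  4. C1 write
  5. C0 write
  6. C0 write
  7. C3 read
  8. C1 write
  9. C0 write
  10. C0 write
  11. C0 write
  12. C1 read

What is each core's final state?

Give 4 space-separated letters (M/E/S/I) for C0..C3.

Op 1: C0 write [C0 write: invalidate none -> C0=M] -> [M,I,I,I]
Op 2: C3 write [C3 write: invalidate ['C0=M'] -> C3=M] -> [I,I,I,M]
Op 3: C0 read [C0 read from I: others=['C3=M'] -> C0=S, others downsized to S] -> [S,I,I,S]
Op 4: C1 write [C1 write: invalidate ['C0=S', 'C3=S'] -> C1=M] -> [I,M,I,I]
Op 5: C0 write [C0 write: invalidate ['C1=M'] -> C0=M] -> [M,I,I,I]
Op 6: C0 write [C0 write: already M (modified), no change] -> [M,I,I,I]
Op 7: C3 read [C3 read from I: others=['C0=M'] -> C3=S, others downsized to S] -> [S,I,I,S]
Op 8: C1 write [C1 write: invalidate ['C0=S', 'C3=S'] -> C1=M] -> [I,M,I,I]
Op 9: C0 write [C0 write: invalidate ['C1=M'] -> C0=M] -> [M,I,I,I]
Op 10: C0 write [C0 write: already M (modified), no change] -> [M,I,I,I]
Op 11: C0 write [C0 write: already M (modified), no change] -> [M,I,I,I]
Op 12: C1 read [C1 read from I: others=['C0=M'] -> C1=S, others downsized to S] -> [S,S,I,I]

Answer: S S I I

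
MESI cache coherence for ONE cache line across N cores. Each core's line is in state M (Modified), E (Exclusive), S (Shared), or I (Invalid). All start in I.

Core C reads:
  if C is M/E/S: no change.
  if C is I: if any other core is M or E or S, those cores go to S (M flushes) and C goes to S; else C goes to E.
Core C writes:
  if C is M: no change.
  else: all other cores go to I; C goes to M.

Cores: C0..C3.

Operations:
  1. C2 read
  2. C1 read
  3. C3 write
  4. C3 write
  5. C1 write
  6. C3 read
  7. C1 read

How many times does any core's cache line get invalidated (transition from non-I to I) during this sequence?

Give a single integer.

Op 1: C2 read [C2 read from I: no other sharers -> C2=E (exclusive)] -> [I,I,E,I] (invalidations this op: 0; running total: 0)
Op 2: C1 read [C1 read from I: others=['C2=E'] -> C1=S, others downsized to S] -> [I,S,S,I] (invalidations this op: 0; running total: 0)
Op 3: C3 write [C3 write: invalidate ['C1=S', 'C2=S'] -> C3=M] -> [I,I,I,M] (invalidations this op: 2; running total: 2)
Op 4: C3 write [C3 write: already M (modified), no change] -> [I,I,I,M] (invalidations this op: 0; running total: 2)
Op 5: C1 write [C1 write: invalidate ['C3=M'] -> C1=M] -> [I,M,I,I] (invalidations this op: 1; running total: 3)
Op 6: C3 read [C3 read from I: others=['C1=M'] -> C3=S, others downsized to S] -> [I,S,I,S] (invalidations this op: 0; running total: 3)
Op 7: C1 read [C1 read: already in S, no change] -> [I,S,I,S] (invalidations this op: 0; running total: 3)

Answer: 3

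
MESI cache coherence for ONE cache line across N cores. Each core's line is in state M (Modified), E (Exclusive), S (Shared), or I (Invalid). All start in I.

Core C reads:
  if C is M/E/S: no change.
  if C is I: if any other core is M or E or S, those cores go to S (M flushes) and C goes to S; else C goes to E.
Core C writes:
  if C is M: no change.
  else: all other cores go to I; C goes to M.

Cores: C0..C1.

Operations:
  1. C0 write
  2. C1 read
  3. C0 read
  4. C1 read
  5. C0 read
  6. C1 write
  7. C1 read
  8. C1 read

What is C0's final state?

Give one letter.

Answer: I

Derivation:
Op 1: C0 write [C0 write: invalidate none -> C0=M] -> [M,I]
Op 2: C1 read [C1 read from I: others=['C0=M'] -> C1=S, others downsized to S] -> [S,S]
Op 3: C0 read [C0 read: already in S, no change] -> [S,S]
Op 4: C1 read [C1 read: already in S, no change] -> [S,S]
Op 5: C0 read [C0 read: already in S, no change] -> [S,S]
Op 6: C1 write [C1 write: invalidate ['C0=S'] -> C1=M] -> [I,M]
Op 7: C1 read [C1 read: already in M, no change] -> [I,M]
Op 8: C1 read [C1 read: already in M, no change] -> [I,M]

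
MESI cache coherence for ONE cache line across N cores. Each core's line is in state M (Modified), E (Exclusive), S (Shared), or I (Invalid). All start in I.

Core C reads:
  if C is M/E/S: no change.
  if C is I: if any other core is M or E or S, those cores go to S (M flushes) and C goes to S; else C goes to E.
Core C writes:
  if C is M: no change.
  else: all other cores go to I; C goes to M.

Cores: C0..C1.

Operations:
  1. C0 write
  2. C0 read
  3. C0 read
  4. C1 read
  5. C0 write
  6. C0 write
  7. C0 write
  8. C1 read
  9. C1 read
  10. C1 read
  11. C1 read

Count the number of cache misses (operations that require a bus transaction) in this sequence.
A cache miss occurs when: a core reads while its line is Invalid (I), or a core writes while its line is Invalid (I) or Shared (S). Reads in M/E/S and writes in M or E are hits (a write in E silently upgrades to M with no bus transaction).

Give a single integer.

Op 1: C0 write [C0 write: invalidate none -> C0=M] -> [M,I] [MISS #1: write from I]
Op 2: C0 read [C0 read: already in M, no change] -> [M,I] [hit: read from M]
Op 3: C0 read [C0 read: already in M, no change] -> [M,I] [hit: read from M]
Op 4: C1 read [C1 read from I: others=['C0=M'] -> C1=S, others downsized to S] -> [S,S] [MISS #2: read from I]
Op 5: C0 write [C0 write: invalidate ['C1=S'] -> C0=M] -> [M,I] [MISS #3: write from S]
Op 6: C0 write [C0 write: already M (modified), no change] -> [M,I] [hit: write from M]
Op 7: C0 write [C0 write: already M (modified), no change] -> [M,I] [hit: write from M]
Op 8: C1 read [C1 read from I: others=['C0=M'] -> C1=S, others downsized to S] -> [S,S] [MISS #4: read from I]
Op 9: C1 read [C1 read: already in S, no change] -> [S,S] [hit: read from S]
Op 10: C1 read [C1 read: already in S, no change] -> [S,S] [hit: read from S]
Op 11: C1 read [C1 read: already in S, no change] -> [S,S] [hit: read from S]

Answer: 4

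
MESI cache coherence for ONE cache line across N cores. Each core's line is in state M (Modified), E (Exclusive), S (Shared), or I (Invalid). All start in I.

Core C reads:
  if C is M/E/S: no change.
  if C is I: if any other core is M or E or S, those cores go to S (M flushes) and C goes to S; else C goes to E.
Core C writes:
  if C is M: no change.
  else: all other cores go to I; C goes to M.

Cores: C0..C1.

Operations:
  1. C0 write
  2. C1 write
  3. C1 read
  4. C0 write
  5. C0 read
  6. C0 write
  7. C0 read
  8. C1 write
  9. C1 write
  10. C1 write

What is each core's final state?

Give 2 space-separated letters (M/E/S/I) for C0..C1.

Op 1: C0 write [C0 write: invalidate none -> C0=M] -> [M,I]
Op 2: C1 write [C1 write: invalidate ['C0=M'] -> C1=M] -> [I,M]
Op 3: C1 read [C1 read: already in M, no change] -> [I,M]
Op 4: C0 write [C0 write: invalidate ['C1=M'] -> C0=M] -> [M,I]
Op 5: C0 read [C0 read: already in M, no change] -> [M,I]
Op 6: C0 write [C0 write: already M (modified), no change] -> [M,I]
Op 7: C0 read [C0 read: already in M, no change] -> [M,I]
Op 8: C1 write [C1 write: invalidate ['C0=M'] -> C1=M] -> [I,M]
Op 9: C1 write [C1 write: already M (modified), no change] -> [I,M]
Op 10: C1 write [C1 write: already M (modified), no change] -> [I,M]

Answer: I M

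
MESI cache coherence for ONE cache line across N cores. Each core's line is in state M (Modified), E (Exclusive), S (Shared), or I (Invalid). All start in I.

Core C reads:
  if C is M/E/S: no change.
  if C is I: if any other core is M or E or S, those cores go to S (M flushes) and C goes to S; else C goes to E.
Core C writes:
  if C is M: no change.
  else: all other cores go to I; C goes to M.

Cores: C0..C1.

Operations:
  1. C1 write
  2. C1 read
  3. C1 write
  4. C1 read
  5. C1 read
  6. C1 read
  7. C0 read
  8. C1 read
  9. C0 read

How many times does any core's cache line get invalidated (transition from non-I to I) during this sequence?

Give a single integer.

Op 1: C1 write [C1 write: invalidate none -> C1=M] -> [I,M] (invalidations this op: 0; running total: 0)
Op 2: C1 read [C1 read: already in M, no change] -> [I,M] (invalidations this op: 0; running total: 0)
Op 3: C1 write [C1 write: already M (modified), no change] -> [I,M] (invalidations this op: 0; running total: 0)
Op 4: C1 read [C1 read: already in M, no change] -> [I,M] (invalidations this op: 0; running total: 0)
Op 5: C1 read [C1 read: already in M, no change] -> [I,M] (invalidations this op: 0; running total: 0)
Op 6: C1 read [C1 read: already in M, no change] -> [I,M] (invalidations this op: 0; running total: 0)
Op 7: C0 read [C0 read from I: others=['C1=M'] -> C0=S, others downsized to S] -> [S,S] (invalidations this op: 0; running total: 0)
Op 8: C1 read [C1 read: already in S, no change] -> [S,S] (invalidations this op: 0; running total: 0)
Op 9: C0 read [C0 read: already in S, no change] -> [S,S] (invalidations this op: 0; running total: 0)

Answer: 0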